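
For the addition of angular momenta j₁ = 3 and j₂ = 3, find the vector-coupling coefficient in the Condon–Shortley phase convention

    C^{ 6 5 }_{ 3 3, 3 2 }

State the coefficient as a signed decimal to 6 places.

+0.707107  (= +√(1/2))

triangle: 0!×6!×6!/13! = 518400/6227020800
(j±m)!: 6!×0!×5!×1!×11!×1! = 3448811520000
prefactor² = (2J+1)×Δ×N² = 3732480000
  k=0: +1/(0!×0!×0!×5!×6!×1!) = 1/86400
Σ = 1/86400  ⇒  CG² = 3732480000×1/86400² = 1/2
CG = +√(1/2) = +0.707107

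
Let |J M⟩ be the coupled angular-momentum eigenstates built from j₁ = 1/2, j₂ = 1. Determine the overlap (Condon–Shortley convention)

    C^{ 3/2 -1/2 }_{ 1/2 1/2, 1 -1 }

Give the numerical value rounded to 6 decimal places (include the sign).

+√(1/3) ≈ +0.577350

triangle: 0!*1!*2!/4! = 2/24
(j±m)!: 1!*0!*0!*2!*1!*2! = 4
prefactor² = (2J+1)*Δ*N² = 4/3
  k=0: +1/(0!*0!*0!*0!*1!*2!) = 1/2
Σ = 1/2  ⇒  CG² = 4/3*1/2² = 1/3
CG = +√(1/3) = +0.577350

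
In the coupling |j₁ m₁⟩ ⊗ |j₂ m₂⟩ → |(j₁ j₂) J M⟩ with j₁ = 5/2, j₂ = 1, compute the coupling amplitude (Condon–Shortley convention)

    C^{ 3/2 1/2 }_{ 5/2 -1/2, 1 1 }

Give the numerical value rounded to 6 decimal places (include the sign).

√[4·2!3!0!/6! · 2!3!2!0!2!1!] = √(16/5)
  +(−1)^2/∏(2,0,1,0,2,0)! = 1/4  (running 1/4)
⟨..|..⟩ = √(16/5)·(1/4) = +0.447214

+√(1/5) = +0.447214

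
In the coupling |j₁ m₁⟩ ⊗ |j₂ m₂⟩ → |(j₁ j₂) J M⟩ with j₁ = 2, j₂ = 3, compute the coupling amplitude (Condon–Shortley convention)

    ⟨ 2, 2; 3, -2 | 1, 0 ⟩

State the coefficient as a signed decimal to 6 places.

j₁+j₂−J=4  J+j₁−j₂=0  J−j₁+j₂=2  j₁+j₂+J+1=7
(j₁±m₁, j₂±m₂, J±M) = (4,0,1,5,1,1)
P² = 576/7
sum k=0..0:
  [0] +1/24 = 1/24
S = 1/24
C² = P²·S² = 1/7 ; C = +0.377964

+0.377964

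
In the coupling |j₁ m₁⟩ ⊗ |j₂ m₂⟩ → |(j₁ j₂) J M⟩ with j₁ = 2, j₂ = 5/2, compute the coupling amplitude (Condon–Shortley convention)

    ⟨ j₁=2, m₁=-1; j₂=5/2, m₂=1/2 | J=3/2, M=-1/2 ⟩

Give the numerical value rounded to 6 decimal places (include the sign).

triangle: 3!·1!·2!/7! = 12/5040
(j±m)!: 1!·3!·3!·2!·1!·2! = 144
prefactor² = (2J+1)·Δ·N² = 48/35
  k=2: +1/(2!·1!·1!·1!·0!·1!) = 1/2
  k=3: −1/(3!·0!·0!·0!·1!·2!) = -1/12
Σ = 5/12  ⇒  CG² = 48/35·5/12² = 5/21
CG = +√(5/21) = +0.487950

+0.487950  (= +√(5/21))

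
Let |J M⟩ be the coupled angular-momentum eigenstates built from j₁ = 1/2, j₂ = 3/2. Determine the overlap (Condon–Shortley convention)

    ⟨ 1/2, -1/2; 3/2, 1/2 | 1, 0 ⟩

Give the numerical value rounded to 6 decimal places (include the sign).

triangle: 1!*0!*2!/4! = 2/24
(j±m)!: 0!*1!*2!*1!*1!*1! = 2
prefactor² = (2J+1)*Δ*N² = 1/2
  k=1: −1/(1!*0!*0!*1!*0!*1!) = -1
Σ = -1  ⇒  CG² = 1/2*(-1)² = 1/2
CG = −√(1/2) = -0.707107

−√(1/2) ≈ -0.707107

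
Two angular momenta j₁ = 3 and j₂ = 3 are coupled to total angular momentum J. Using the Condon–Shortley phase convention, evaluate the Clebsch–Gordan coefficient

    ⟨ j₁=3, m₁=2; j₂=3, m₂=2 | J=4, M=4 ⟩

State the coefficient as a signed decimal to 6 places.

triangle: 2!·4!·4!/11! = 1152/39916800
(j±m)!: 5!·1!·5!·1!·8!·0! = 580608000
prefactor² = (2J+1)·Δ·N² = 1658880/11
  k=1: −1/(1!·1!·0!·4!·4!·0!) = -1/576
Σ = -1/576  ⇒  CG² = 1658880/11·(-1/576)² = 5/11
CG = −√(5/11) = -0.674200

-0.674200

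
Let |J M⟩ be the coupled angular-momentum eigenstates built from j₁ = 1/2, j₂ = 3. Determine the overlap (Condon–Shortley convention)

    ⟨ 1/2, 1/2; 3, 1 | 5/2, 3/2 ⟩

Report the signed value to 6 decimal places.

j₁+j₂−J=1  J+j₁−j₂=0  J−j₁+j₂=5  j₁+j₂+J+1=7
(j₁±m₁, j₂±m₂, J±M) = (1,0,4,2,4,1)
P² = 1152/7
sum k=0..0:
  [0] +1/24 = 1/24
S = 1/24
C² = P²·S² = 2/7 ; C = +0.534522

+0.534522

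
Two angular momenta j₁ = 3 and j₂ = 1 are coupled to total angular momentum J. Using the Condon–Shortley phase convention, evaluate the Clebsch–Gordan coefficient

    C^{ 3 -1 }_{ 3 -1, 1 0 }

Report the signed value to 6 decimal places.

√[7·1!5!1!/8! · 2!4!1!1!2!4!] = √(48)
  +(−1)^0/∏(0,1,4,1,1,0)! = 1/24  (running 1/24)
  +(−1)^1/∏(1,0,3,0,2,1)! = -1/12  (running -1/24)
⟨..|..⟩ = √(48)·(-1/24) = -0.288675

−√(1/12) = -0.288675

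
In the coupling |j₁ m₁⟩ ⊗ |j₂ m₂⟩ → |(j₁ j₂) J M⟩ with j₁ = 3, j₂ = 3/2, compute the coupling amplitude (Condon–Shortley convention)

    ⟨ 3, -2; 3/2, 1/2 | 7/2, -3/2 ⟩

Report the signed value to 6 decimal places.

√[8·1!5!2!/9! · 1!5!2!1!2!5!] = √(6400/21)
  +(−1)^0/∏(0,1,5,2,0,0)! = 1/240  (running 1/240)
  +(−1)^1/∏(1,0,4,1,1,1)! = -1/24  (running -3/80)
⟨..|..⟩ = √(6400/21)·(-3/80) = -0.654654

-0.654654  (= −√(3/7))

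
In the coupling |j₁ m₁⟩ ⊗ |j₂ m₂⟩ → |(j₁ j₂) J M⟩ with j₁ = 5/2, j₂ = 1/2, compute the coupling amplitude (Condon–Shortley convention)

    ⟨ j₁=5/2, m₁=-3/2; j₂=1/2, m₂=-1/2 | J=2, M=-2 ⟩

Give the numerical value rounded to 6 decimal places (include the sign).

+√(1/6) = +0.408248

triangle: 1!*4!*0!/6! = 24/720
(j±m)!: 1!*4!*0!*1!*0!*4! = 576
prefactor² = (2J+1)*Δ*N² = 96
  k=0: +1/(0!*1!*4!*0!*0!*0!) = 1/24
Σ = 1/24  ⇒  CG² = 96*1/24² = 1/6
CG = +√(1/6) = +0.408248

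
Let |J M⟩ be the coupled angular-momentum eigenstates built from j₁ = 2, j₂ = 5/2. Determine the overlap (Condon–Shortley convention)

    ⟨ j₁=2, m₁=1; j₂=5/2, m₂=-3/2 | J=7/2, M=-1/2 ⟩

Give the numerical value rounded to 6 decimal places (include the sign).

j₁+j₂−J=1  J+j₁−j₂=3  J−j₁+j₂=4  j₁+j₂+J+1=9
(j₁±m₁, j₂±m₂, J±M) = (3,1,1,4,3,4)
P² = 2304/35
sum k=0..1:
  [0] +1/12 = 1/12
  [1] −1/144 = -1/144
S = 11/144
C² = P²·S² = 121/315 ; C = +0.619780

+√(121/315) = +0.619780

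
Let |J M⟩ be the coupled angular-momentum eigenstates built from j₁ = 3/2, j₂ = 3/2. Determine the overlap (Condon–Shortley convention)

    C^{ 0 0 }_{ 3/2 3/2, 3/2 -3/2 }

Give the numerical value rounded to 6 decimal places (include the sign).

triangle: 3!·0!·0!/4! = 6/24
(j±m)!: 3!·0!·0!·3!·0!·0! = 36
prefactor² = (2J+1)·Δ·N² = 9
  k=0: +1/(0!·3!·0!·0!·0!·0!) = 1/6
Σ = 1/6  ⇒  CG² = 9·1/6² = 1/4
CG = +√(1/4) = +0.500000

+√(1/4) = +0.500000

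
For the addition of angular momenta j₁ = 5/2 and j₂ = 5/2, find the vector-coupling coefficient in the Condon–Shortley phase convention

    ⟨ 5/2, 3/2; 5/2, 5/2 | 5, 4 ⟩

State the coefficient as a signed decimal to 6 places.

triangle: 0!*5!*5!/11! = 14400/39916800
(j±m)!: 4!*1!*5!*0!*9!*1! = 1045094400
prefactor² = (2J+1)*Δ*N² = 4147200
  k=0: +1/(0!*0!*1!*5!*4!*0!) = 1/2880
Σ = 1/2880  ⇒  CG² = 4147200*1/2880² = 1/2
CG = +√(1/2) = +0.707107

+0.707107  (= +√(1/2))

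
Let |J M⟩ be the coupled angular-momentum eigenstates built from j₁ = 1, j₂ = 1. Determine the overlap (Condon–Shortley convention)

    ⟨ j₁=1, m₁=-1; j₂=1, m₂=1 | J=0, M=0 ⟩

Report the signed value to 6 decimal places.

j₁+j₂−J=2  J+j₁−j₂=0  J−j₁+j₂=0  j₁+j₂+J+1=3
(j₁±m₁, j₂±m₂, J±M) = (0,2,2,0,0,0)
P² = 4/3
sum k=2..2:
  [2] +1/2 = 1/2
S = 1/2
C² = P²·S² = 1/3 ; C = +0.577350

+√(1/3) = +0.577350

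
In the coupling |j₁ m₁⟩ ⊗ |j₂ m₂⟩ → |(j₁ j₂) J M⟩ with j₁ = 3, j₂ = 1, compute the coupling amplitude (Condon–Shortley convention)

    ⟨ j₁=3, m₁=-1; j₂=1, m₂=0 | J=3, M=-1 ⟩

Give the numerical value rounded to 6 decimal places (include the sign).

-0.288675  (= −√(1/12))

√[7·1!5!1!/8! · 2!4!1!1!2!4!] = √(48)
  +(−1)^0/∏(0,1,4,1,1,0)! = 1/24  (running 1/24)
  +(−1)^1/∏(1,0,3,0,2,1)! = -1/12  (running -1/24)
⟨..|..⟩ = √(48)·(-1/24) = -0.288675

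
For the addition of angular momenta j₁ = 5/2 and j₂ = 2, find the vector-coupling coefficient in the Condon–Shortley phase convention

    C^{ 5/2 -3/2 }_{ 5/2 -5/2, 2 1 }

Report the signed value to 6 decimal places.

triangle: 2!×3!×2!/8! = 24/40320
(j±m)!: 0!×5!×3!×1!×1!×4! = 17280
prefactor² = (2J+1)×Δ×N² = 432/7
  k=2: +1/(2!×0!×3!×1!×0!×1!) = 1/12
Σ = 1/12  ⇒  CG² = 432/7×1/12² = 3/7
CG = +√(3/7) = +0.654654

+√(3/7) = +0.654654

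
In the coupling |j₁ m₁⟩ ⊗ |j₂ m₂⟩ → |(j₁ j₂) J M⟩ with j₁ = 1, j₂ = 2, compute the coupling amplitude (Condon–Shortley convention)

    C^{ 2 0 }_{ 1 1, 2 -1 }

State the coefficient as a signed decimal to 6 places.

triangle: 1!·1!·3!/6! = 6/720
(j±m)!: 2!·0!·1!·3!·2!·2! = 48
prefactor² = (2J+1)·Δ·N² = 2
  k=0: +1/(0!·1!·0!·1!·1!·2!) = 1/2
Σ = 1/2  ⇒  CG² = 2·1/2² = 1/2
CG = +√(1/2) = +0.707107

+√(1/2) = +0.707107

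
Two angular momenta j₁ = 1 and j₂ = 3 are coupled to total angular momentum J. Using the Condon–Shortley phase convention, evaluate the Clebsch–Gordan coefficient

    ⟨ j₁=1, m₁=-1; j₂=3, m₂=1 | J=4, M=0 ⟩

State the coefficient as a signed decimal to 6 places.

triangle: 0!×2!×6!/9! = 1440/362880
(j±m)!: 0!×2!×4!×2!×4!×4! = 55296
prefactor² = (2J+1)×Δ×N² = 13824/7
  k=0: +1/(0!×0!×2!×4!×0!×2!) = 1/96
Σ = 1/96  ⇒  CG² = 13824/7×1/96² = 3/14
CG = +√(3/14) = +0.462910

+0.462910  (= +√(3/14))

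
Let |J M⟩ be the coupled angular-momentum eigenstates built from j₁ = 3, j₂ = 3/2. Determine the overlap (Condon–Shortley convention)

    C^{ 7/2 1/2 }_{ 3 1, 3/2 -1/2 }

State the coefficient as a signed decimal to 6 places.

+0.534522  (= +√(2/7))

triangle: 1!*5!*2!/9! = 240/362880
(j±m)!: 4!*2!*1!*2!*4!*3! = 13824
prefactor² = (2J+1)*Δ*N² = 512/7
  k=0: +1/(0!*1!*2!*1!*3!*1!) = 1/12
  k=1: −1/(1!*0!*1!*0!*4!*2!) = -1/48
Σ = 1/16  ⇒  CG² = 512/7*1/16² = 2/7
CG = +√(2/7) = +0.534522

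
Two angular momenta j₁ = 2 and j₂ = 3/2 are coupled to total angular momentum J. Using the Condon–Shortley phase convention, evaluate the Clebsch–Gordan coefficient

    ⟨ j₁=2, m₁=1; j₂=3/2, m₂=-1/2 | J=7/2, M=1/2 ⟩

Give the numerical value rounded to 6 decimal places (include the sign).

j₁+j₂−J=0  J+j₁−j₂=4  J−j₁+j₂=3  j₁+j₂+J+1=8
(j₁±m₁, j₂±m₂, J±M) = (3,1,1,2,4,3)
P² = 1728/35
sum k=0..0:
  [0] +1/12 = 1/12
S = 1/12
C² = P²·S² = 12/35 ; C = +0.585540

+0.585540  (= +√(12/35))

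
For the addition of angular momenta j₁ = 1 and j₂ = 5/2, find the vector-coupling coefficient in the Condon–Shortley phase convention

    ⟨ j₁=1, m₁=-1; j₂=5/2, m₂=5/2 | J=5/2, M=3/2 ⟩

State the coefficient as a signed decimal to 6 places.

−√(2/7) = -0.534522

√[6·1!1!4!/7! · 0!2!5!0!4!1!] = √(1152/7)
  +(−1)^1/∏(1,0,1,4,0,0)! = -1/24  (running -1/24)
⟨..|..⟩ = √(1152/7)·(-1/24) = -0.534522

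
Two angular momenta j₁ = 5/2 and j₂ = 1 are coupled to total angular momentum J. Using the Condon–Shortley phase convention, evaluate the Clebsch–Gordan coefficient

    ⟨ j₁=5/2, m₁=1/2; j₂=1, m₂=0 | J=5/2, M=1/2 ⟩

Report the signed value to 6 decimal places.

√[6·1!4!1!/7! · 3!2!1!1!3!2!] = √(144/35)
  +(−1)^0/∏(0,1,2,1,2,0)! = 1/4  (running 1/4)
  +(−1)^1/∏(1,0,1,0,3,1)! = -1/6  (running 1/12)
⟨..|..⟩ = √(144/35)·(1/12) = +0.169031

+√(1/35) ≈ +0.169031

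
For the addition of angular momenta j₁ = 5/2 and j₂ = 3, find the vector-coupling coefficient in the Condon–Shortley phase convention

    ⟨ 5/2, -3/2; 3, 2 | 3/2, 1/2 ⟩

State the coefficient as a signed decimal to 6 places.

√[4·4!1!2!/8! · 1!4!5!1!2!1!] = √(192/7)
  +(−1)^3/∏(3,1,1,2,0,0)! = -1/12  (running -1/12)
  +(−1)^4/∏(4,0,0,1,1,1)! = 1/24  (running -1/24)
⟨..|..⟩ = √(192/7)·(-1/24) = -0.218218

−√(1/21) = -0.218218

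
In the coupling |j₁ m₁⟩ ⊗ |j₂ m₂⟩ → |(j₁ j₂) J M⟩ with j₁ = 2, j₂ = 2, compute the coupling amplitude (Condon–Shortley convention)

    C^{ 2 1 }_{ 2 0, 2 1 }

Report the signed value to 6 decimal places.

-0.267261  (= −√(1/14))

triangle: 2!*2!*2!/7! = 8/5040
(j±m)!: 2!*2!*3!*1!*3!*1! = 144
prefactor² = (2J+1)*Δ*N² = 8/7
  k=1: −1/(1!*1!*1!*2!*1!*0!) = -1/2
  k=2: +1/(2!*0!*0!*1!*2!*1!) = 1/4
Σ = -1/4  ⇒  CG² = 8/7*(-1/4)² = 1/14
CG = −√(1/14) = -0.267261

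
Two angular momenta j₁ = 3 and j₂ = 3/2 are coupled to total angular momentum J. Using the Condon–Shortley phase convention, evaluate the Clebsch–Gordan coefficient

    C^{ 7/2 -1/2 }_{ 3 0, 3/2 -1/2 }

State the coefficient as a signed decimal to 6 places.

triangle: 1!·5!·2!/9! = 240/362880
(j±m)!: 3!·3!·1!·2!·3!·4! = 10368
prefactor² = (2J+1)·Δ·N² = 384/7
  k=0: +1/(0!·1!·3!·1!·2!·1!) = 1/12
  k=1: −1/(1!·0!·2!·0!·3!·2!) = -1/24
Σ = 1/24  ⇒  CG² = 384/7·1/24² = 2/21
CG = +√(2/21) = +0.308607

+0.308607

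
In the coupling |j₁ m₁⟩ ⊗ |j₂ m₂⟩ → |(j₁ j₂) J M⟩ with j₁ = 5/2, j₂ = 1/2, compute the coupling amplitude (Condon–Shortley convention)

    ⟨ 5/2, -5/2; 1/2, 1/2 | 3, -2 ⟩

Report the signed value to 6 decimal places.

+√(1/6) = +0.408248

√[7·0!5!1!/7! · 0!5!1!0!1!5!] = √(2400)
  +(−1)^0/∏(0,0,5,1,0,0)! = 1/120  (running 1/120)
⟨..|..⟩ = √(2400)·(1/120) = +0.408248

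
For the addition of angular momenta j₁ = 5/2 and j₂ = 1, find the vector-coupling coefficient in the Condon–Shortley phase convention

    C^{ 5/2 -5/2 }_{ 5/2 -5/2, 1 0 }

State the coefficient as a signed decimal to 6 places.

j₁+j₂−J=1  J+j₁−j₂=4  J−j₁+j₂=1  j₁+j₂+J+1=7
(j₁±m₁, j₂±m₂, J±M) = (0,5,1,1,0,5)
P² = 2880/7
sum k=1..1:
  [1] −1/24 = -1/24
S = -1/24
C² = P²·S² = 5/7 ; C = -0.845154

-0.845154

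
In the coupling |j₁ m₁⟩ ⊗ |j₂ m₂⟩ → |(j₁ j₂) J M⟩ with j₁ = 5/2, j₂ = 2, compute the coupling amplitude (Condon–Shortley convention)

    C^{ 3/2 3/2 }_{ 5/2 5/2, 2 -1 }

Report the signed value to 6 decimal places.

√[4·3!2!1!/7! · 5!0!1!3!3!0!] = √(288/7)
  +(−1)^0/∏(0,3,0,1,2,0)! = 1/12  (running 1/12)
⟨..|..⟩ = √(288/7)·(1/12) = +0.534522

+0.534522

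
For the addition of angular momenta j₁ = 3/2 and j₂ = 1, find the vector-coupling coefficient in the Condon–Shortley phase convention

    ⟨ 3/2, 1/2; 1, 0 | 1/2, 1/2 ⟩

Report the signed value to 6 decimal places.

-0.577350  (= −√(1/3))

√[2·2!1!0!/4! · 2!1!1!1!1!0!] = √(1/3)
  +(−1)^1/∏(1,1,0,0,1,0)! = -1  (running -1)
⟨..|..⟩ = √(1/3)·(-1) = -0.577350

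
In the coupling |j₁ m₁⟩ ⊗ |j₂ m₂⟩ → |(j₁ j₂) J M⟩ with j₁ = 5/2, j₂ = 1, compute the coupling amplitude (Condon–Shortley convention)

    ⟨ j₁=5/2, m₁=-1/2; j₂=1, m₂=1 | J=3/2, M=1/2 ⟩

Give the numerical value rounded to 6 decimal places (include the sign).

+0.447214  (= +√(1/5))

j₁+j₂−J=2  J+j₁−j₂=3  J−j₁+j₂=0  j₁+j₂+J+1=6
(j₁±m₁, j₂±m₂, J±M) = (2,3,2,0,2,1)
P² = 16/5
sum k=2..2:
  [2] +1/4 = 1/4
S = 1/4
C² = P²·S² = 1/5 ; C = +0.447214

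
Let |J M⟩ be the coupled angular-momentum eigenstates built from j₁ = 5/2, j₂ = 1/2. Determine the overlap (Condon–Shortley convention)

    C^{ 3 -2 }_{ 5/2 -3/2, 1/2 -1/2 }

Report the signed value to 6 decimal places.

+0.912871

√[7·0!5!1!/7! · 1!4!0!1!1!5!] = √(480)
  +(−1)^0/∏(0,0,4,0,1,1)! = 1/24  (running 1/24)
⟨..|..⟩ = √(480)·(1/24) = +0.912871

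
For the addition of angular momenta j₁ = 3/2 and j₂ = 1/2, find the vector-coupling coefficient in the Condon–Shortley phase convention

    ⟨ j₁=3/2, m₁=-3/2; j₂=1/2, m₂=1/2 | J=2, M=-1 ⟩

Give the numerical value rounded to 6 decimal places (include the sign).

+√(1/4) = +0.500000

triangle: 0!×3!×1!/5! = 6/120
(j±m)!: 0!×3!×1!×0!×1!×3! = 36
prefactor² = (2J+1)×Δ×N² = 9
  k=0: +1/(0!×0!×3!×1!×0!×0!) = 1/6
Σ = 1/6  ⇒  CG² = 9×1/6² = 1/4
CG = +√(1/4) = +0.500000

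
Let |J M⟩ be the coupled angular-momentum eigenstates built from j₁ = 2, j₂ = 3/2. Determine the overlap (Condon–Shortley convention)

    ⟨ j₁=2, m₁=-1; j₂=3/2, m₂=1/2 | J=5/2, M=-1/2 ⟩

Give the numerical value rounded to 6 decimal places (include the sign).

j₁+j₂−J=1  J+j₁−j₂=3  J−j₁+j₂=2  j₁+j₂+J+1=7
(j₁±m₁, j₂±m₂, J±M) = (1,3,2,1,2,3)
P² = 72/35
sum k=0..1:
  [0] +1/12 = 1/12
  [1] −1/2 = -1/2
S = -5/12
C² = P²·S² = 5/14 ; C = -0.597614

-0.597614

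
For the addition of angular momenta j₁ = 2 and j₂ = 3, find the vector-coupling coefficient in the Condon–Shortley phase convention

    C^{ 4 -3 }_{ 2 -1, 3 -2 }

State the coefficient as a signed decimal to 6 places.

+√(1/20) = +0.223607

j₁+j₂−J=1  J+j₁−j₂=3  J−j₁+j₂=5  j₁+j₂+J+1=10
(j₁±m₁, j₂±m₂, J±M) = (1,3,1,5,1,7)
P² = 6480
sum k=0..1:
  [0] +1/144 = 1/144
  [1] −1/240 = -1/240
S = 1/360
C² = P²·S² = 1/20 ; C = +0.223607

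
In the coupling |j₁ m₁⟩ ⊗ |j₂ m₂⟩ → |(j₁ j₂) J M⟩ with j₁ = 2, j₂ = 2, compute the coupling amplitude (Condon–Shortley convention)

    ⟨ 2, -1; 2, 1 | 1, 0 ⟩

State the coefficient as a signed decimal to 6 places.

+0.316228

triangle: 3!·1!·1!/6! = 6/720
(j±m)!: 1!·3!·3!·1!·1!·1! = 36
prefactor² = (2J+1)·Δ·N² = 9/10
  k=2: +1/(2!·1!·1!·1!·0!·0!) = 1/2
  k=3: −1/(3!·0!·0!·0!·1!·1!) = -1/6
Σ = 1/3  ⇒  CG² = 9/10·1/3² = 1/10
CG = +√(1/10) = +0.316228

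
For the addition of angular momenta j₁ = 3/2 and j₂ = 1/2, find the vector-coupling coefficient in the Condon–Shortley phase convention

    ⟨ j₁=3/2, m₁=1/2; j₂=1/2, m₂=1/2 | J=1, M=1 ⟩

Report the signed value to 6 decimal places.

√[3·1!2!0!/4! · 2!1!1!0!2!0!] = √(1)
  +(−1)^1/∏(1,0,0,0,2,0)! = -1/2  (running -1/2)
⟨..|..⟩ = √(1)·(-1/2) = -0.500000

-0.500000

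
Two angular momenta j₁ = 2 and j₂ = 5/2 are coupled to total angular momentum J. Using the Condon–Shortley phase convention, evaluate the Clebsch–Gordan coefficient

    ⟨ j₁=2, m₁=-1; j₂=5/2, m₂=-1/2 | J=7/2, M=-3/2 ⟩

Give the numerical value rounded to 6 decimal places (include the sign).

triangle: 1!*3!*4!/9! = 144/362880
(j±m)!: 1!*3!*2!*3!*2!*5! = 17280
prefactor² = (2J+1)*Δ*N² = 384/7
  k=0: +1/(0!*1!*3!*2!*0!*2!) = 1/24
  k=1: −1/(1!*0!*2!*1!*1!*3!) = -1/12
Σ = -1/24  ⇒  CG² = 384/7*(-1/24)² = 2/21
CG = −√(2/21) = -0.308607

-0.308607  (= −√(2/21))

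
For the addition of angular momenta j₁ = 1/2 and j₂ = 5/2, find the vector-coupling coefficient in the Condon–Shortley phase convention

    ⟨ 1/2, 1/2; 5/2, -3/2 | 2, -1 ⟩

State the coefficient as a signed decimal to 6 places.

+0.816497

j₁+j₂−J=1  J+j₁−j₂=0  J−j₁+j₂=4  j₁+j₂+J+1=6
(j₁±m₁, j₂±m₂, J±M) = (1,0,1,4,1,3)
P² = 24
sum k=0..0:
  [0] +1/6 = 1/6
S = 1/6
C² = P²·S² = 2/3 ; C = +0.816497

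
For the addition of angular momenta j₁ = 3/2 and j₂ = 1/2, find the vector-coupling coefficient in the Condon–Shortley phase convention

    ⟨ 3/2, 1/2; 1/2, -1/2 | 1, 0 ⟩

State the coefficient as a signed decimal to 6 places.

j₁+j₂−J=1  J+j₁−j₂=2  J−j₁+j₂=0  j₁+j₂+J+1=4
(j₁±m₁, j₂±m₂, J±M) = (2,1,0,1,1,1)
P² = 1/2
sum k=0..0:
  [0] +1/1 = 1
S = 1
C² = P²·S² = 1/2 ; C = +0.707107

+0.707107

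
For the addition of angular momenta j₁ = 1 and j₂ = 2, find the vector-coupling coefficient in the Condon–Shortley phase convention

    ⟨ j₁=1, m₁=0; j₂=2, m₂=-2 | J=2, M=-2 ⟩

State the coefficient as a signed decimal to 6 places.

√[5·1!1!3!/6! · 1!1!0!4!0!4!] = √(24)
  +(−1)^0/∏(0,1,1,0,0,3)! = 1/6  (running 1/6)
⟨..|..⟩ = √(24)·(1/6) = +0.816497

+0.816497  (= +√(2/3))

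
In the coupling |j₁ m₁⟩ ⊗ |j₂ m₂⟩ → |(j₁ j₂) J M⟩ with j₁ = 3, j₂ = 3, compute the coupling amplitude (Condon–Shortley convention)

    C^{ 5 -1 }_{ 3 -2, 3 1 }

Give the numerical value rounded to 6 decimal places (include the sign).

−√(9/28) ≈ -0.566947

j₁+j₂−J=1  J+j₁−j₂=5  J−j₁+j₂=5  j₁+j₂+J+1=12
(j₁±m₁, j₂±m₂, J±M) = (1,5,4,2,4,6)
P² = 230400/7
sum k=0..1:
  [0] +1/2880 = 1/2880
  [1] −1/288 = -1/288
S = -1/320
C² = P²·S² = 9/28 ; C = -0.566947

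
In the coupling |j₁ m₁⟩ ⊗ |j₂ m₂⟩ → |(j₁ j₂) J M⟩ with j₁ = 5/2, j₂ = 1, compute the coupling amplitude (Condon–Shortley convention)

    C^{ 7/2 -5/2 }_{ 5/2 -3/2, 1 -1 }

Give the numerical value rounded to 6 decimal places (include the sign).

+0.845154

triangle: 0!·5!·2!/8! = 240/40320
(j±m)!: 1!·4!·0!·2!·1!·6! = 34560
prefactor² = (2J+1)·Δ·N² = 11520/7
  k=0: +1/(0!·0!·4!·0!·1!·2!) = 1/48
Σ = 1/48  ⇒  CG² = 11520/7·1/48² = 5/7
CG = +√(5/7) = +0.845154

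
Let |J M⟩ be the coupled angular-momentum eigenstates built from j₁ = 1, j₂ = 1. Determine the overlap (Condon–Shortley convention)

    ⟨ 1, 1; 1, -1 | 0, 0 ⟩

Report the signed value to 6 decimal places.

+0.577350

j₁+j₂−J=2  J+j₁−j₂=0  J−j₁+j₂=0  j₁+j₂+J+1=3
(j₁±m₁, j₂±m₂, J±M) = (2,0,0,2,0,0)
P² = 4/3
sum k=0..0:
  [0] +1/2 = 1/2
S = 1/2
C² = P²·S² = 1/3 ; C = +0.577350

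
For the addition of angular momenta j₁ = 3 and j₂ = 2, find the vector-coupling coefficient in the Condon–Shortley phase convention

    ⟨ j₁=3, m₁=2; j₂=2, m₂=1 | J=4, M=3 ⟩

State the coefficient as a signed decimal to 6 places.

triangle: 1!*5!*3!/10! = 720/3628800
(j±m)!: 5!*1!*3!*1!*7!*1! = 3628800
prefactor² = (2J+1)*Δ*N² = 6480
  k=0: +1/(0!*1!*1!*3!*4!*0!) = 1/144
  k=1: −1/(1!*0!*0!*2!*5!*1!) = -1/240
Σ = 1/360  ⇒  CG² = 6480*1/360² = 1/20
CG = +√(1/20) = +0.223607

+√(1/20) ≈ +0.223607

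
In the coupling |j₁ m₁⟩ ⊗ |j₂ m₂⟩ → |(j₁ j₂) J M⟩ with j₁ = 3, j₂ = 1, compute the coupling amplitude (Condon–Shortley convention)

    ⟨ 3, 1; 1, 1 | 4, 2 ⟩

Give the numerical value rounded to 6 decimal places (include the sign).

j₁+j₂−J=0  J+j₁−j₂=6  J−j₁+j₂=2  j₁+j₂+J+1=9
(j₁±m₁, j₂±m₂, J±M) = (4,2,2,0,6,2)
P² = 34560/7
sum k=0..0:
  [0] +1/96 = 1/96
S = 1/96
C² = P²·S² = 15/28 ; C = +0.731925

+0.731925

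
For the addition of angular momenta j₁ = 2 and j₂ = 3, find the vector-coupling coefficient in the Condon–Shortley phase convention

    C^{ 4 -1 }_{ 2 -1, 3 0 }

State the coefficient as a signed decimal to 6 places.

triangle: 1!×3!×5!/10! = 720/3628800
(j±m)!: 1!×3!×3!×3!×3!×5! = 155520
prefactor² = (2J+1)×Δ×N² = 1944/7
  k=0: +1/(0!×1!×3!×3!×0!×2!) = 1/72
  k=1: −1/(1!×0!×2!×2!×1!×3!) = -1/24
Σ = -1/36  ⇒  CG² = 1944/7×(-1/36)² = 3/14
CG = −√(3/14) = -0.462910

−√(3/14) ≈ -0.462910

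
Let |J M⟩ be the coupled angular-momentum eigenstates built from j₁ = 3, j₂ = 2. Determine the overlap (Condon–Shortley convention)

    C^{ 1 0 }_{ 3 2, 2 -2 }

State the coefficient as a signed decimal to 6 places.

√[3·4!2!0!/7! · 5!1!0!4!1!1!] = √(576/7)
  +(−1)^0/∏(0,4,1,0,1,0)! = 1/24  (running 1/24)
⟨..|..⟩ = √(576/7)·(1/24) = +0.377964

+√(1/7) = +0.377964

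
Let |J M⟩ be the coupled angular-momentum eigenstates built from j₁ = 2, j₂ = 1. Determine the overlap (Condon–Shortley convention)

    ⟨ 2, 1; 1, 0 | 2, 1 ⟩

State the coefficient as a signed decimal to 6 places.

+0.408248  (= +√(1/6))

triangle: 1!·3!·1!/6! = 6/720
(j±m)!: 3!·1!·1!·1!·3!·1! = 36
prefactor² = (2J+1)·Δ·N² = 3/2
  k=0: +1/(0!·1!·1!·1!·2!·0!) = 1/2
  k=1: −1/(1!·0!·0!·0!·3!·1!) = -1/6
Σ = 1/3  ⇒  CG² = 3/2·1/3² = 1/6
CG = +√(1/6) = +0.408248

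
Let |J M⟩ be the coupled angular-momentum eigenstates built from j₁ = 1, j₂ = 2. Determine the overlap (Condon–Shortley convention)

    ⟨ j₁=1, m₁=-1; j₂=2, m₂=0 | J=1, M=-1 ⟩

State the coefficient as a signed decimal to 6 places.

√[3·2!0!2!/5! · 0!2!2!2!0!2!] = √(8/5)
  +(−1)^2/∏(2,0,0,0,0,2)! = 1/4  (running 1/4)
⟨..|..⟩ = √(8/5)·(1/4) = +0.316228

+0.316228  (= +√(1/10))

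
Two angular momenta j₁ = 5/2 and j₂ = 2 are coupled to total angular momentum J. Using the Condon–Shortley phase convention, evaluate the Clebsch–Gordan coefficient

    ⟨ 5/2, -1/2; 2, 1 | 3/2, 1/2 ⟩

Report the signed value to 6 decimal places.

√[4·3!2!1!/7! · 2!3!3!1!2!1!] = √(48/35)
  +(−1)^2/∏(2,1,1,1,1,0)! = 1/2  (running 1/2)
  +(−1)^3/∏(3,0,0,0,2,1)! = -1/12  (running 5/12)
⟨..|..⟩ = √(48/35)·(5/12) = +0.487950

+0.487950  (= +√(5/21))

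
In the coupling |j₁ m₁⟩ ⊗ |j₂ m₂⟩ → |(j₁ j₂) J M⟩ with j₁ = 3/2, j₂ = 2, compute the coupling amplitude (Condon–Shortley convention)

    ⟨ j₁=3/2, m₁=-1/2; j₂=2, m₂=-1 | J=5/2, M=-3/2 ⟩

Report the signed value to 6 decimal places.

triangle: 1!·2!·3!/7! = 12/5040
(j±m)!: 1!·2!·1!·3!·1!·4! = 288
prefactor² = (2J+1)·Δ·N² = 144/35
  k=0: +1/(0!·1!·2!·1!·0!·2!) = 1/4
  k=1: −1/(1!·0!·1!·0!·1!·3!) = -1/6
Σ = 1/12  ⇒  CG² = 144/35·1/12² = 1/35
CG = +√(1/35) = +0.169031

+0.169031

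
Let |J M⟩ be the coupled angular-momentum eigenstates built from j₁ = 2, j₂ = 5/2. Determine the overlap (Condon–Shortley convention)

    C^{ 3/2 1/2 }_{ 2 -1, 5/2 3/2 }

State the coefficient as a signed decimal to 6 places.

+0.138013  (= +√(2/105))

√[4·3!1!2!/7! · 1!3!4!1!2!1!] = √(96/35)
  +(−1)^2/∏(2,1,1,2,0,0)! = 1/4  (running 1/4)
  +(−1)^3/∏(3,0,0,1,1,1)! = -1/6  (running 1/12)
⟨..|..⟩ = √(96/35)·(1/12) = +0.138013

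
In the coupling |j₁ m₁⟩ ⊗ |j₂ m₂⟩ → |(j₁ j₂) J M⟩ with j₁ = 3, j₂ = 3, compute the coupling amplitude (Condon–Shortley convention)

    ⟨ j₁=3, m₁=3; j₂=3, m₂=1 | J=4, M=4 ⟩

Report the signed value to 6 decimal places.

+√(3/11) ≈ +0.522233

triangle: 2!*4!*4!/11! = 1152/39916800
(j±m)!: 6!*0!*4!*2!*8!*0! = 1393459200
prefactor² = (2J+1)*Δ*N² = 3981312/11
  k=0: +1/(0!*2!*0!*4!*4!*0!) = 1/1152
Σ = 1/1152  ⇒  CG² = 3981312/11*1/1152² = 3/11
CG = +√(3/11) = +0.522233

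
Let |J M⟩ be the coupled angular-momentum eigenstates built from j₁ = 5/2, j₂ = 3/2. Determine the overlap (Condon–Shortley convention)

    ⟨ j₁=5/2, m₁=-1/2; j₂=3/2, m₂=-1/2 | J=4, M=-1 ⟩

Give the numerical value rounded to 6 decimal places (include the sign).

triangle: 0!*5!*3!/9! = 720/362880
(j±m)!: 2!*3!*1!*2!*3!*5! = 17280
prefactor² = (2J+1)*Δ*N² = 2160/7
  k=0: +1/(0!*0!*3!*1!*2!*2!) = 1/24
Σ = 1/24  ⇒  CG² = 2160/7*1/24² = 15/28
CG = +√(15/28) = +0.731925

+√(15/28) ≈ +0.731925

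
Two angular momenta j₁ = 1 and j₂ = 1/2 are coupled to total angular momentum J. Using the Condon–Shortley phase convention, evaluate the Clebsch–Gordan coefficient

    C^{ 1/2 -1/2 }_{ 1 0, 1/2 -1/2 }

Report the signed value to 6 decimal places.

+0.577350

triangle: 1!·1!·0!/3! = 1/6
(j±m)!: 1!·1!·0!·1!·0!·1! = 1
prefactor² = (2J+1)·Δ·N² = 1/3
  k=0: +1/(0!·1!·1!·0!·0!·0!) = 1
Σ = 1  ⇒  CG² = 1/3·1² = 1/3
CG = +√(1/3) = +0.577350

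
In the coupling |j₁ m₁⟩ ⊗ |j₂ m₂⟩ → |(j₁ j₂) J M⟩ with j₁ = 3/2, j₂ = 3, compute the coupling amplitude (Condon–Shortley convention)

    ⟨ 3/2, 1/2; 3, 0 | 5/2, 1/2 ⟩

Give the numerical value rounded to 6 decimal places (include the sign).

triangle: 2!*1!*4!/8! = 48/40320
(j±m)!: 2!*1!*3!*3!*3!*2! = 864
prefactor² = (2J+1)*Δ*N² = 216/35
  k=0: +1/(0!*2!*1!*3!*0!*1!) = 1/12
  k=1: −1/(1!*1!*0!*2!*1!*2!) = -1/4
Σ = -1/6  ⇒  CG² = 216/35*(-1/6)² = 6/35
CG = −√(6/35) = -0.414039

−√(6/35) ≈ -0.414039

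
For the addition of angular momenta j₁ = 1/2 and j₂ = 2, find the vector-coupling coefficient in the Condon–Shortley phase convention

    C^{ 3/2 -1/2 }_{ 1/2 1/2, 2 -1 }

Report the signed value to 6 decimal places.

+0.774597  (= +√(3/5))

√[4·1!0!3!/5! · 1!0!1!3!1!2!] = √(12/5)
  +(−1)^0/∏(0,1,0,1,0,2)! = 1/2  (running 1/2)
⟨..|..⟩ = √(12/5)·(1/2) = +0.774597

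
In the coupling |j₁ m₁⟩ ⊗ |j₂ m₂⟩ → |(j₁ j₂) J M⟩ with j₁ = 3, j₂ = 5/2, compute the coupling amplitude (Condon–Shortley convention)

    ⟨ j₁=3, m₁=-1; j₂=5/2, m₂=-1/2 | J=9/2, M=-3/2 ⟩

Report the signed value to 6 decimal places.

−√(5/231) = -0.147122

triangle: 1!·5!·4!/11! = 2880/39916800
(j±m)!: 2!·4!·2!·3!·3!·6! = 2488320
prefactor² = (2J+1)·Δ·N² = 138240/77
  k=0: +1/(0!·1!·4!·2!·1!·2!) = 1/96
  k=1: −1/(1!·0!·3!·1!·2!·3!) = -1/72
Σ = -1/288  ⇒  CG² = 138240/77·(-1/288)² = 5/231
CG = −√(5/231) = -0.147122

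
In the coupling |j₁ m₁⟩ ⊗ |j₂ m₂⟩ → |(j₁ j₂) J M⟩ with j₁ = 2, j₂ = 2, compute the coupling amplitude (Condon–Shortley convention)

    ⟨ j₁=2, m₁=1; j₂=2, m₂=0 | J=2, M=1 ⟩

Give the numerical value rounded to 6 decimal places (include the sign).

−√(1/14) = -0.267261

j₁+j₂−J=2  J+j₁−j₂=2  J−j₁+j₂=2  j₁+j₂+J+1=7
(j₁±m₁, j₂±m₂, J±M) = (3,1,2,2,3,1)
P² = 8/7
sum k=0..1:
  [0] +1/4 = 1/4
  [1] −1/2 = -1/2
S = -1/4
C² = P²·S² = 1/14 ; C = -0.267261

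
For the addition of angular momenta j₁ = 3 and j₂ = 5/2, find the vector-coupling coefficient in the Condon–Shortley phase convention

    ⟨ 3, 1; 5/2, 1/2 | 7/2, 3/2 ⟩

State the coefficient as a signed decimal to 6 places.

-0.487950

j₁+j₂−J=2  J+j₁−j₂=4  J−j₁+j₂=3  j₁+j₂+J+1=10
(j₁±m₁, j₂±m₂, J±M) = (4,2,3,2,5,2)
P² = 3072/35
sum k=0..2:
  [0] +1/48 = 1/48
  [1] −1/12 = -1/12
  [2] +1/96 = 1/96
S = -5/96
C² = P²·S² = 5/21 ; C = -0.487950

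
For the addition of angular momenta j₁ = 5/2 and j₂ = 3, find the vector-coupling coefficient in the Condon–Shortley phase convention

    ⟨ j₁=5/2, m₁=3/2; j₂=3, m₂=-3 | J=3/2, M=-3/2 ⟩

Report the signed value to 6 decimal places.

triangle: 4!·1!·2!/8! = 48/40320
(j±m)!: 4!·1!·0!·6!·0!·3! = 103680
prefactor² = (2J+1)·Δ·N² = 3456/7
  k=0: +1/(0!·4!·1!·0!·0!·2!) = 1/48
Σ = 1/48  ⇒  CG² = 3456/7·1/48² = 3/14
CG = +√(3/14) = +0.462910

+√(3/14) ≈ +0.462910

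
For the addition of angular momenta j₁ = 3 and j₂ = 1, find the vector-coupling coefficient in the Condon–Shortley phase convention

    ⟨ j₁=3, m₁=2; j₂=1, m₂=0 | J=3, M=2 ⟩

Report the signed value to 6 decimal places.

+√(1/3) = +0.577350

j₁+j₂−J=1  J+j₁−j₂=5  J−j₁+j₂=1  j₁+j₂+J+1=8
(j₁±m₁, j₂±m₂, J±M) = (5,1,1,1,5,1)
P² = 300
sum k=0..1:
  [0] +1/24 = 1/24
  [1] −1/120 = -1/120
S = 1/30
C² = P²·S² = 1/3 ; C = +0.577350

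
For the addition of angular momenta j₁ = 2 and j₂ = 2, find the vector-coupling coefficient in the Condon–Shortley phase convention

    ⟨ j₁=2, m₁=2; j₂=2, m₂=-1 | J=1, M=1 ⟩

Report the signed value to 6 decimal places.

+0.447214  (= +√(1/5))

j₁+j₂−J=3  J+j₁−j₂=1  J−j₁+j₂=1  j₁+j₂+J+1=6
(j₁±m₁, j₂±m₂, J±M) = (4,0,1,3,2,0)
P² = 36/5
sum k=0..0:
  [0] +1/6 = 1/6
S = 1/6
C² = P²·S² = 1/5 ; C = +0.447214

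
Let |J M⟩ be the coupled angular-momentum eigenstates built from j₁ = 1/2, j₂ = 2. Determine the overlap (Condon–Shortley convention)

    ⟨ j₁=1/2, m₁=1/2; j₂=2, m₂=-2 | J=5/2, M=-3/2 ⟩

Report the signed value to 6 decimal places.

j₁+j₂−J=0  J+j₁−j₂=1  J−j₁+j₂=4  j₁+j₂+J+1=6
(j₁±m₁, j₂±m₂, J±M) = (1,0,0,4,1,4)
P² = 576/5
sum k=0..0:
  [0] +1/24 = 1/24
S = 1/24
C² = P²·S² = 1/5 ; C = +0.447214

+0.447214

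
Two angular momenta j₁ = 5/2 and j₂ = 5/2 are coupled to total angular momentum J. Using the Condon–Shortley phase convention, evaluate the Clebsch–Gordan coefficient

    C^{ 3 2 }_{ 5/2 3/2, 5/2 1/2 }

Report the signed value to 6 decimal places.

triangle: 2!·3!·3!/9! = 72/362880
(j±m)!: 4!·1!·3!·2!·5!·1! = 34560
prefactor² = (2J+1)·Δ·N² = 48
  k=0: +1/(0!·2!·1!·3!·2!·0!) = 1/24
  k=1: −1/(1!·1!·0!·2!·3!·1!) = -1/12
Σ = -1/24  ⇒  CG² = 48·(-1/24)² = 1/12
CG = −√(1/12) = -0.288675

−√(1/12) ≈ -0.288675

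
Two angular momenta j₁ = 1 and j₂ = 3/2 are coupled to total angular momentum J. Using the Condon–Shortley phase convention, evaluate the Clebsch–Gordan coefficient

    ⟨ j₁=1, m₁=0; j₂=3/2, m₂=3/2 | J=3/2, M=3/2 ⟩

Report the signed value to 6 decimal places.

-0.774597  (= −√(3/5))

j₁+j₂−J=1  J+j₁−j₂=1  J−j₁+j₂=2  j₁+j₂+J+1=5
(j₁±m₁, j₂±m₂, J±M) = (1,1,3,0,3,0)
P² = 12/5
sum k=1..1:
  [1] −1/2 = -1/2
S = -1/2
C² = P²·S² = 3/5 ; C = -0.774597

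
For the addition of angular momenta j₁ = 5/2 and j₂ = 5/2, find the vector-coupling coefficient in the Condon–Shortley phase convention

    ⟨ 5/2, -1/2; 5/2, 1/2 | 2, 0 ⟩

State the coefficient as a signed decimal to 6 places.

√[5·3!2!2!/8! · 2!3!3!2!2!2!] = √(12/7)
  +(−1)^1/∏(1,2,2,2,0,0)! = -1/8  (running -1/8)
  +(−1)^2/∏(2,1,1,1,1,1)! = 1/2  (running 3/8)
  +(−1)^3/∏(3,0,0,0,2,2)! = -1/24  (running 1/3)
⟨..|..⟩ = √(12/7)·(1/3) = +0.436436

+0.436436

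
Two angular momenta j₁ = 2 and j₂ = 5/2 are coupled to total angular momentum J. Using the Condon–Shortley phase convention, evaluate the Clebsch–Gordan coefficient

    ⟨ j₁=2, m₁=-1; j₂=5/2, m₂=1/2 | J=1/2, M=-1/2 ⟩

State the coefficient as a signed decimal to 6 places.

j₁+j₂−J=4  J+j₁−j₂=0  J−j₁+j₂=1  j₁+j₂+J+1=6
(j₁±m₁, j₂±m₂, J±M) = (1,3,3,2,0,1)
P² = 24/5
sum k=3..3:
  [3] −1/6 = -1/6
S = -1/6
C² = P²·S² = 2/15 ; C = -0.365148

-0.365148  (= −√(2/15))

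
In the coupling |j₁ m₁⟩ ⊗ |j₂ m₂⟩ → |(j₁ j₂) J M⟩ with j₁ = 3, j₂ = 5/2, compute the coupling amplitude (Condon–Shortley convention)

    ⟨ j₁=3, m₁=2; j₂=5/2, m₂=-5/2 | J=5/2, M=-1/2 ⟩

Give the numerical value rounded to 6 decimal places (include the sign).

j₁+j₂−J=3  J+j₁−j₂=3  J−j₁+j₂=2  j₁+j₂+J+1=9
(j₁±m₁, j₂±m₂, J±M) = (5,1,0,5,2,3)
P² = 1440/7
sum k=0..0:
  [0] +1/24 = 1/24
S = 1/24
C² = P²·S² = 5/14 ; C = +0.597614

+√(5/14) = +0.597614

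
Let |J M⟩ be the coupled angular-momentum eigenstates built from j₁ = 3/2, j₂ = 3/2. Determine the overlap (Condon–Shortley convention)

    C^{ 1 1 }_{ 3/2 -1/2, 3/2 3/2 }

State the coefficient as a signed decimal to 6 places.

+0.547723  (= +√(3/10))

triangle: 2!·1!·1!/5! = 2/120
(j±m)!: 1!·2!·3!·0!·2!·0! = 24
prefactor² = (2J+1)·Δ·N² = 6/5
  k=2: +1/(2!·0!·0!·1!·1!·0!) = 1/2
Σ = 1/2  ⇒  CG² = 6/5·1/2² = 3/10
CG = +√(3/10) = +0.547723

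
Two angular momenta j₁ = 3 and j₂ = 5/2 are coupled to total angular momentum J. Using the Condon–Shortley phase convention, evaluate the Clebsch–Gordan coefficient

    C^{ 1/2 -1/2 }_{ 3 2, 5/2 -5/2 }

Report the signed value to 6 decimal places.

triangle: 5!·1!·0!/7! = 120/5040
(j±m)!: 5!·1!·0!·5!·0!·1! = 14400
prefactor² = (2J+1)·Δ·N² = 4800/7
  k=0: +1/(0!·5!·1!·0!·0!·0!) = 1/120
Σ = 1/120  ⇒  CG² = 4800/7·1/120² = 1/21
CG = +√(1/21) = +0.218218

+0.218218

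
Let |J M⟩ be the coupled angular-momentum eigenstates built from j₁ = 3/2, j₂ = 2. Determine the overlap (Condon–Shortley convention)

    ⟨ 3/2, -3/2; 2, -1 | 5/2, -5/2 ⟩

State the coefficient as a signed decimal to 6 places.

-0.654654  (= −√(3/7))

triangle: 1!·2!·3!/7! = 12/5040
(j±m)!: 0!·3!·1!·3!·0!·5! = 4320
prefactor² = (2J+1)·Δ·N² = 432/7
  k=1: −1/(1!·0!·2!·0!·0!·3!) = -1/12
Σ = -1/12  ⇒  CG² = 432/7·(-1/12)² = 3/7
CG = −√(3/7) = -0.654654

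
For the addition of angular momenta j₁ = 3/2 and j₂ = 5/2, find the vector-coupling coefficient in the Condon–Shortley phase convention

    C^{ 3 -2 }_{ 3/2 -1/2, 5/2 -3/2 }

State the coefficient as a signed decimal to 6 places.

+√(1/12) = +0.288675

j₁+j₂−J=1  J+j₁−j₂=2  J−j₁+j₂=4  j₁+j₂+J+1=8
(j₁±m₁, j₂±m₂, J±M) = (1,2,1,4,1,5)
P² = 48
sum k=0..1:
  [0] +1/12 = 1/12
  [1] −1/24 = -1/24
S = 1/24
C² = P²·S² = 1/12 ; C = +0.288675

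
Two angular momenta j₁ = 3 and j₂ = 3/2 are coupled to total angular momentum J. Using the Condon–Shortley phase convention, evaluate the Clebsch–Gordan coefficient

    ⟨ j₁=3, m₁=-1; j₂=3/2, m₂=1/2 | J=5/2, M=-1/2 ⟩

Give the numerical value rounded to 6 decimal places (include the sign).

√[6·2!4!1!/8! · 2!4!2!1!2!3!] = √(288/35)
  +(−1)^1/∏(1,1,3,1,1,0)! = -1/6  (running -1/6)
  +(−1)^2/∏(2,0,2,0,2,1)! = 1/8  (running -1/24)
⟨..|..⟩ = √(288/35)·(-1/24) = -0.119523

-0.119523  (= −√(1/70))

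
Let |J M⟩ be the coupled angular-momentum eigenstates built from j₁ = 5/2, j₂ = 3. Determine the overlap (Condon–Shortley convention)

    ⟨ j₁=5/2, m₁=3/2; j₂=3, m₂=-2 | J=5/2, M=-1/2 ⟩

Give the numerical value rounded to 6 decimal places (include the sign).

+0.267261  (= +√(1/14))

√[6·3!2!3!/9! · 4!1!1!5!2!3!] = √(288/7)
  +(−1)^0/∏(0,3,1,1,1,2)! = 1/12  (running 1/12)
  +(−1)^1/∏(1,2,0,0,2,3)! = -1/24  (running 1/24)
⟨..|..⟩ = √(288/7)·(1/24) = +0.267261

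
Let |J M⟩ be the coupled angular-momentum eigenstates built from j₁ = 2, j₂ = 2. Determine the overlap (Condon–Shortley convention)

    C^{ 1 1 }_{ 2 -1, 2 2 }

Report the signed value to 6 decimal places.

√[3·3!1!1!/6! · 1!3!4!0!2!0!] = √(36/5)
  +(−1)^3/∏(3,0,0,1,1,0)! = -1/6  (running -1/6)
⟨..|..⟩ = √(36/5)·(-1/6) = -0.447214

-0.447214  (= −√(1/5))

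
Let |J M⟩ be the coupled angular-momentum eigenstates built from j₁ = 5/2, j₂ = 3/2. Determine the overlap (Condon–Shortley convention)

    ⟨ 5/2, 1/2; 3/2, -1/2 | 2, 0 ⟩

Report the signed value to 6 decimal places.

-0.267261

triangle: 2!×3!×1!/7! = 12/5040
(j±m)!: 3!×2!×1!×2!×2!×2! = 96
prefactor² = (2J+1)×Δ×N² = 8/7
  k=0: +1/(0!×2!×2!×1!×1!×0!) = 1/4
  k=1: −1/(1!×1!×1!×0!×2!×1!) = -1/2
Σ = -1/4  ⇒  CG² = 8/7×(-1/4)² = 1/14
CG = −√(1/14) = -0.267261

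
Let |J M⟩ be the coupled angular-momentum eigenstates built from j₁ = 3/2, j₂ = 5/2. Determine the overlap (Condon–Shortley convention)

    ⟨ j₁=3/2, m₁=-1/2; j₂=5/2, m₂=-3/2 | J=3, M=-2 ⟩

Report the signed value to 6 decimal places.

+0.288675

triangle: 1!·2!·4!/8! = 48/40320
(j±m)!: 1!·2!·1!·4!·1!·5! = 5760
prefactor² = (2J+1)·Δ·N² = 48
  k=0: +1/(0!·1!·2!·1!·0!·3!) = 1/12
  k=1: −1/(1!·0!·1!·0!·1!·4!) = -1/24
Σ = 1/24  ⇒  CG² = 48·1/24² = 1/12
CG = +√(1/12) = +0.288675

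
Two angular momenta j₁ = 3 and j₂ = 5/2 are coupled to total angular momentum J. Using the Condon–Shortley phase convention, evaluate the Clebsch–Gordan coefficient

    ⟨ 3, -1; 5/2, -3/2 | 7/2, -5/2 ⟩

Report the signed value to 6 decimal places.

-0.398410  (= −√(10/63))

triangle: 2!×4!×3!/10! = 288/3628800
(j±m)!: 2!×4!×1!×4!×1!×6! = 829440
prefactor² = (2J+1)×Δ×N² = 18432/35
  k=0: +1/(0!×2!×4!×1!×0!×2!) = 1/96
  k=1: −1/(1!×1!×3!×0!×1!×3!) = -1/36
Σ = -5/288  ⇒  CG² = 18432/35×(-5/288)² = 10/63
CG = −√(10/63) = -0.398410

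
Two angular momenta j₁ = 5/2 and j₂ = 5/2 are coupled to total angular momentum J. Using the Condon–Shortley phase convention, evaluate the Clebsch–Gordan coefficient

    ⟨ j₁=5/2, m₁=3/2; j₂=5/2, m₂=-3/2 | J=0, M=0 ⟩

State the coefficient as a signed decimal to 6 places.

triangle: 5!*0!*0!/6! = 120/720
(j±m)!: 4!*1!*1!*4!*0!*0! = 576
prefactor² = (2J+1)*Δ*N² = 96
  k=1: −1/(1!*4!*0!*0!*0!*0!) = -1/24
Σ = -1/24  ⇒  CG² = 96*(-1/24)² = 1/6
CG = −√(1/6) = -0.408248

-0.408248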